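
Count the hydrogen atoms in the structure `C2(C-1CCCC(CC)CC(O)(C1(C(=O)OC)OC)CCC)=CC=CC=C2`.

34

Hydrogens are implicit in SMILES; fill each atom to its normal valence:
  7 × C: 2 H each → 14
  5 × C (aromatic): 1 H each → 5
  4 × C: 3 H each → 12
  3 × C: no H
  3 × O: no H
  2 × C: 1 H each → 2
  1 × C (aromatic): no H
  1 × O: 1 H
  Total hydrogens = 34.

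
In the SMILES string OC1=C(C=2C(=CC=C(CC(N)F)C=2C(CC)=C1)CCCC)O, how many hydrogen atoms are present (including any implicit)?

24

Hydrogens are implicit in SMILES; fill each atom to its normal valence:
  7 × C (aromatic): no H
  5 × C: 2 H each → 10
  3 × C (aromatic): 1 H each → 3
  2 × C: 3 H each → 6
  2 × O: 1 H each → 2
  1 × C: 1 H
  1 × F: no H
  1 × N: 2 H
  Total hydrogens = 24.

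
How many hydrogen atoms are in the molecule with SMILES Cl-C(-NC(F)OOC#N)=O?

2

Hydrogens are implicit in SMILES; fill each atom to its normal valence:
  3 × O: no H
  2 × C: no H
  1 × C: 1 H
  1 × Cl: no H
  1 × F: no H
  1 × N: 1 H
  1 × N: no H
  Total hydrogens = 2.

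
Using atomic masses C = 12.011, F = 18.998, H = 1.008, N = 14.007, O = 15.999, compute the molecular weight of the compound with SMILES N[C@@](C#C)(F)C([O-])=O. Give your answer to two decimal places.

Molecular formula: C4H3FNO2-.
M = 4×12.011 + 1×18.998 + 3×1.008 + 1×14.007 + 2×15.999 = 116.07 g/mol.

116.07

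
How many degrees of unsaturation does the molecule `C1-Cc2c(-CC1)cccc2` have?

Molecular formula from the SMILES: C10H12.
DoU = (2C + 2 + N − H − X)/2 = (2·10 + 2 + 0 − 12 − 0)/2 = 10/2 = 5.
(Structurally: 2 ring(s) + 3 π bond(s) = 5.)

5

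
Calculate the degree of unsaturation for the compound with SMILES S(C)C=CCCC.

1

Molecular formula from the SMILES: C6H12S.
DoU = (2C + 2 + N − H − X)/2 = (2·6 + 2 + 0 − 12 − 0)/2 = 2/2 = 1.
(Structurally: 0 ring(s) + 1 π bond(s) = 1.)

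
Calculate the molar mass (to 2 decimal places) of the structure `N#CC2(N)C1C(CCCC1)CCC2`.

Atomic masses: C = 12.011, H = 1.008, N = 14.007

178.28

Molecular formula: C11H18N2.
M = 11×12.011 + 18×1.008 + 2×14.007 = 178.28 g/mol.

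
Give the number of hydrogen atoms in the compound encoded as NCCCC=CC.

Hydrogens are implicit in SMILES; fill each atom to its normal valence:
  3 × C: 2 H each → 6
  2 × C: 1 H each → 2
  1 × C: 3 H
  1 × N: 2 H
  Total hydrogens = 13.

13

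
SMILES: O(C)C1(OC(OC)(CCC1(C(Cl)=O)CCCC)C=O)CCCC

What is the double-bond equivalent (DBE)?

Molecular formula from the SMILES: C17H29ClO5.
DoU = (2C + 2 + N − H − X)/2 = (2·17 + 2 + 0 − 29 − 1)/2 = 6/2 = 3.
(Structurally: 1 ring(s) + 2 π bond(s) = 3.)

3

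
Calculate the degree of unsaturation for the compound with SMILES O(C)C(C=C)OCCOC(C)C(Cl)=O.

2

Molecular formula from the SMILES: C9H15ClO4.
DoU = (2C + 2 + N − H − X)/2 = (2·9 + 2 + 0 − 15 − 1)/2 = 4/2 = 2.
(Structurally: 0 ring(s) + 2 π bond(s) = 2.)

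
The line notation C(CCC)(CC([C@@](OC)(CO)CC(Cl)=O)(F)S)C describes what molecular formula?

C12H22ClFO3S

Heavy atoms from the SMILES: 12 C, 1 Cl, 1 F, 3 O, 1 S.
Implicit hydrogens by atom environment:
  5 × C: 2 H each → 10
  3 × C: 3 H each → 9
  3 × C: no H
  2 × O: no H
  1 × C: 1 H
  1 × Cl: no H
  1 × F: no H
  1 × O: 1 H
  1 × S: 1 H
  Total hydrogens = 22.
Molecular formula: C12H22ClFO3S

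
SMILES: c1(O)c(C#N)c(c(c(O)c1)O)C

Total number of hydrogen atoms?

Hydrogens are implicit in SMILES; fill each atom to its normal valence:
  5 × C (aromatic): no H
  3 × O: 1 H each → 3
  1 × C: 3 H
  1 × C (aromatic): 1 H
  1 × C: no H
  1 × N: no H
  Total hydrogens = 7.

7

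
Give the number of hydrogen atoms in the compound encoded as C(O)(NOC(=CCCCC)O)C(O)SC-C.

Hydrogens are implicit in SMILES; fill each atom to its normal valence:
  4 × C: 2 H each → 8
  3 × C: 1 H each → 3
  3 × O: 1 H each → 3
  2 × C: 3 H each → 6
  1 × C: no H
  1 × N: 1 H
  1 × O: no H
  1 × S: no H
  Total hydrogens = 21.

21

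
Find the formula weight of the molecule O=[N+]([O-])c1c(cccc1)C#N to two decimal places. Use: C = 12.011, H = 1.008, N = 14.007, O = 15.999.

148.12

Molecular formula: C7H4N2O2.
M = 7×12.011 + 4×1.008 + 2×14.007 + 2×15.999 = 148.12 g/mol.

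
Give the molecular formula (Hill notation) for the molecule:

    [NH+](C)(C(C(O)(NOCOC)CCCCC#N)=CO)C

C12H24N3O4+

Heavy atoms from the SMILES: 12 C, 3 N, 4 O.
Implicit hydrogens by atom environment:
  5 × C: 2 H each → 10
  3 × C: 3 H each → 9
  3 × C: no H
  2 × O: 1 H each → 2
  2 × O: no H
  1 × C: 1 H
  1 × N: 1 H
  1 × N (charge +1): 1 H
  1 × N: no H
  Total hydrogens = 24.
Net charge +1.
Molecular formula: C12H24N3O4+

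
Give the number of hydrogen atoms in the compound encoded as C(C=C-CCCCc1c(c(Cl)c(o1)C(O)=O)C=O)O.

15

Hydrogens are implicit in SMILES; fill each atom to its normal valence:
  5 × C: 2 H each → 10
  4 × C (aromatic): no H
  3 × C: 1 H each → 3
  2 × O: 1 H each → 2
  2 × O: no H
  1 × C: no H
  1 × Cl: no H
  1 × O (aromatic): no H
  Total hydrogens = 15.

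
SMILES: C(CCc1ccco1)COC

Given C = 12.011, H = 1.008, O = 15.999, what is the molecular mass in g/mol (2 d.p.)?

Molecular formula: C9H14O2.
M = 9×12.011 + 14×1.008 + 2×15.999 = 154.21 g/mol.

154.21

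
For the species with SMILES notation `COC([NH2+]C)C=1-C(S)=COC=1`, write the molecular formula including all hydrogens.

C7H12NO2S+

Heavy atoms from the SMILES: 7 C, 1 N, 2 O, 1 S.
Implicit hydrogens by atom environment:
  2 × C: 3 H each → 6
  2 × C (aromatic): 1 H each → 2
  2 × C (aromatic): no H
  1 × C: 1 H
  1 × N (charge +1): 2 H
  1 × O (aromatic): no H
  1 × O: no H
  1 × S: 1 H
  Total hydrogens = 12.
Net charge +1.
Molecular formula: C7H12NO2S+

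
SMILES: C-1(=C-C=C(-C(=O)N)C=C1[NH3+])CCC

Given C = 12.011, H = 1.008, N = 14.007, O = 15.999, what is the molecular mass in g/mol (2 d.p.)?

179.24

Molecular formula: C10H15N2O+.
M = 10×12.011 + 15×1.008 + 2×14.007 + 1×15.999 = 179.24 g/mol.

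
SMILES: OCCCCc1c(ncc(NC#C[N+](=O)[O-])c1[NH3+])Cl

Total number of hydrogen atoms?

14

Hydrogens are implicit in SMILES; fill each atom to its normal valence:
  4 × C: 2 H each → 8
  4 × C (aromatic): no H
  2 × C: no H
  1 × C (aromatic): 1 H
  1 × Cl: no H
  1 × N (charge +1): 3 H
  1 × N: 1 H
  1 × N (aromatic): no H
  1 × N (charge +1): no H
  1 × O: 1 H
  1 × O: no H
  1 × O (charge -1): no H
  Total hydrogens = 14.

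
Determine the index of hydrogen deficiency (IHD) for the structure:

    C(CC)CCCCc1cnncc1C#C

6

Molecular formula from the SMILES: C13H18N2.
DoU = (2C + 2 + N − H − X)/2 = (2·13 + 2 + 2 − 18 − 0)/2 = 12/2 = 6.
(Structurally: 1 ring(s) + 5 π bond(s) = 6.)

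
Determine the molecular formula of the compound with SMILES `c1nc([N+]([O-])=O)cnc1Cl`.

C4H2ClN3O2

Heavy atoms from the SMILES: 4 C, 1 Cl, 3 N, 2 O.
Implicit hydrogens by atom environment:
  2 × C (aromatic): 1 H each → 2
  2 × C (aromatic): no H
  2 × N (aromatic): no H
  1 × Cl: no H
  1 × N (charge +1): no H
  1 × O: no H
  1 × O (charge -1): no H
  Total hydrogens = 2.
Molecular formula: C4H2ClN3O2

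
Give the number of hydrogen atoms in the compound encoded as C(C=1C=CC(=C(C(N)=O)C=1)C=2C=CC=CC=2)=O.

11

Hydrogens are implicit in SMILES; fill each atom to its normal valence:
  8 × C (aromatic): 1 H each → 8
  4 × C (aromatic): no H
  2 × O: no H
  1 × C: 1 H
  1 × C: no H
  1 × N: 2 H
  Total hydrogens = 11.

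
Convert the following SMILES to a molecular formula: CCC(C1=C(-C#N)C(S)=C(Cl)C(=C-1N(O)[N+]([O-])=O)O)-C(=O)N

Heavy atoms from the SMILES: 11 C, 1 Cl, 4 N, 5 O, 1 S.
Implicit hydrogens by atom environment:
  6 × C (aromatic): no H
  2 × C: no H
  2 × N: no H
  2 × O: 1 H each → 2
  2 × O: no H
  1 × C: 3 H
  1 × C: 2 H
  1 × C: 1 H
  1 × Cl: no H
  1 × N: 2 H
  1 × N (charge +1): no H
  1 × O (charge -1): no H
  1 × S: 1 H
  Total hydrogens = 11.
Molecular formula: C11H11ClN4O5S

C11H11ClN4O5S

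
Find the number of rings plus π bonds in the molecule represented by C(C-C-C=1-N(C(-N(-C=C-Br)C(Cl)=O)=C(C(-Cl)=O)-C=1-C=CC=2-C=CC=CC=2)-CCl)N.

Molecular formula from the SMILES: C20H19BrCl3N3O2.
DoU = (2C + 2 + N − H − X)/2 = (2·20 + 2 + 3 − 19 − 4)/2 = 22/2 = 11.
(Structurally: 2 ring(s) + 9 π bond(s) = 11.)

11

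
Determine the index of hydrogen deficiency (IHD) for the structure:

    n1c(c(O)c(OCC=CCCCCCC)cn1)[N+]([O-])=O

Molecular formula from the SMILES: C13H19N3O4.
DoU = (2C + 2 + N − H − X)/2 = (2·13 + 2 + 3 − 19 − 0)/2 = 12/2 = 6.
(Structurally: 1 ring(s) + 5 π bond(s) = 6.)

6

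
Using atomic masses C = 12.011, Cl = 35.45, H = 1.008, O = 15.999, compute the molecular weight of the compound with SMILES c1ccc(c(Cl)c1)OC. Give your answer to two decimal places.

Molecular formula: C7H7ClO.
M = 7×12.011 + 1×35.45 + 7×1.008 + 1×15.999 = 142.58 g/mol.

142.58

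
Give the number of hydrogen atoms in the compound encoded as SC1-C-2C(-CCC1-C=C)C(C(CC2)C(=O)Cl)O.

19

Hydrogens are implicit in SMILES; fill each atom to its normal valence:
  7 × C: 1 H each → 7
  5 × C: 2 H each → 10
  1 × C: no H
  1 × Cl: no H
  1 × O: 1 H
  1 × O: no H
  1 × S: 1 H
  Total hydrogens = 19.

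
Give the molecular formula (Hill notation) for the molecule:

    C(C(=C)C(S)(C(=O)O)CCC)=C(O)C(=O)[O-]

Heavy atoms from the SMILES: 10 C, 5 O, 1 S.
Implicit hydrogens by atom environment:
  5 × C: no H
  3 × C: 2 H each → 6
  2 × O: 1 H each → 2
  2 × O: no H
  1 × C: 3 H
  1 × C: 1 H
  1 × O (charge -1): no H
  1 × S: 1 H
  Total hydrogens = 13.
Net charge -1.
Molecular formula: C10H13O5S-

C10H13O5S-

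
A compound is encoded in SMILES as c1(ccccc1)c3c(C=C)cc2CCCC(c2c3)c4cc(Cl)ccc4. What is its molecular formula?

Heavy atoms from the SMILES: 24 C, 1 Cl.
Implicit hydrogens by atom environment:
  11 × C (aromatic): 1 H each → 11
  7 × C (aromatic): no H
  4 × C: 2 H each → 8
  2 × C: 1 H each → 2
  1 × Cl: no H
  Total hydrogens = 21.
Molecular formula: C24H21Cl

C24H21Cl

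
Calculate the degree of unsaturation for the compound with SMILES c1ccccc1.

Molecular formula from the SMILES: C6H6.
DoU = (2C + 2 + N − H − X)/2 = (2·6 + 2 + 0 − 6 − 0)/2 = 8/2 = 4.
(Structurally: 1 ring(s) + 3 π bond(s) = 4.)

4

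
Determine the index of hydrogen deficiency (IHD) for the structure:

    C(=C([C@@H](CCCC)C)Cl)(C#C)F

Molecular formula from the SMILES: C10H14ClF.
DoU = (2C + 2 + N − H − X)/2 = (2·10 + 2 + 0 − 14 − 2)/2 = 6/2 = 3.
(Structurally: 0 ring(s) + 3 π bond(s) = 3.)

3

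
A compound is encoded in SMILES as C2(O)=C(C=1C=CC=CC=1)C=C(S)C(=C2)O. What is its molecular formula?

Heavy atoms from the SMILES: 12 C, 2 O, 1 S.
Implicit hydrogens by atom environment:
  7 × C (aromatic): 1 H each → 7
  5 × C (aromatic): no H
  2 × O: 1 H each → 2
  1 × S: 1 H
  Total hydrogens = 10.
Molecular formula: C12H10O2S

C12H10O2S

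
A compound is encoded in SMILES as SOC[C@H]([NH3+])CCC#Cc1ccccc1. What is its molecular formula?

Heavy atoms from the SMILES: 12 C, 1 N, 1 O, 1 S.
Implicit hydrogens by atom environment:
  5 × C (aromatic): 1 H each → 5
  3 × C: 2 H each → 6
  2 × C: no H
  1 × C: 1 H
  1 × C (aromatic): no H
  1 × N (charge +1): 3 H
  1 × O: no H
  1 × S: 1 H
  Total hydrogens = 16.
Net charge +1.
Molecular formula: C12H16NOS+

C12H16NOS+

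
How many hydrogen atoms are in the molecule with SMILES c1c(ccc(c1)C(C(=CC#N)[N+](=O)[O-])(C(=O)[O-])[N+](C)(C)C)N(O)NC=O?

Hydrogens are implicit in SMILES; fill each atom to its normal valence:
  4 × C (aromatic): 1 H each → 4
  4 × C: no H
  3 × C: 3 H each → 9
  3 × O: no H
  2 × C: 1 H each → 2
  2 × C (aromatic): no H
  2 × N: no H
  2 × N (charge +1): no H
  2 × O (charge -1): no H
  1 × N: 1 H
  1 × O: 1 H
  Total hydrogens = 17.

17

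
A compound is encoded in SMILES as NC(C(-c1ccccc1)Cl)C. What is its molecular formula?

Heavy atoms from the SMILES: 9 C, 1 Cl, 1 N.
Implicit hydrogens by atom environment:
  5 × C (aromatic): 1 H each → 5
  2 × C: 1 H each → 2
  1 × C: 3 H
  1 × C (aromatic): no H
  1 × Cl: no H
  1 × N: 2 H
  Total hydrogens = 12.
Molecular formula: C9H12ClN

C9H12ClN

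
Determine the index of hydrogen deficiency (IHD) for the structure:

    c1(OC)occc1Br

3

Molecular formula from the SMILES: C5H5BrO2.
DoU = (2C + 2 + N − H − X)/2 = (2·5 + 2 + 0 − 5 − 1)/2 = 6/2 = 3.
(Structurally: 1 ring(s) + 2 π bond(s) = 3.)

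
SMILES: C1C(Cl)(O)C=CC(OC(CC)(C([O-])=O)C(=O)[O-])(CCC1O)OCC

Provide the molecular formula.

Heavy atoms from the SMILES: 15 C, 1 Cl, 8 O.
Implicit hydrogens by atom environment:
  5 × C: 2 H each → 10
  5 × C: no H
  4 × O: no H
  3 × C: 1 H each → 3
  2 × C: 3 H each → 6
  2 × O: 1 H each → 2
  2 × O (charge -1): no H
  1 × Cl: no H
  Total hydrogens = 21.
Net charge -2.
Molecular formula: [C15H21ClO8]2-

[C15H21ClO8]2-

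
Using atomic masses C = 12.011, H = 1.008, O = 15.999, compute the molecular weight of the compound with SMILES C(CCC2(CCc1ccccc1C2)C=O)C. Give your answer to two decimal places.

Molecular formula: C15H20O.
M = 15×12.011 + 20×1.008 + 1×15.999 = 216.32 g/mol.

216.32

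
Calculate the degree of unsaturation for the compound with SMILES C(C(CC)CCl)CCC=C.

Molecular formula from the SMILES: C9H17Cl.
DoU = (2C + 2 + N − H − X)/2 = (2·9 + 2 + 0 − 17 − 1)/2 = 2/2 = 1.
(Structurally: 0 ring(s) + 1 π bond(s) = 1.)

1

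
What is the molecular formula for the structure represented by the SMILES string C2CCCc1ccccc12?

C10H12

Heavy atoms from the SMILES: 10 C.
Implicit hydrogens by atom environment:
  4 × C: 2 H each → 8
  4 × C (aromatic): 1 H each → 4
  2 × C (aromatic): no H
  Total hydrogens = 12.
Molecular formula: C10H12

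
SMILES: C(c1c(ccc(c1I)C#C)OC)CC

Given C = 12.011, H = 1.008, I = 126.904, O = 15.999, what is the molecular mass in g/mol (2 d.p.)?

Molecular formula: C12H13IO.
M = 12×12.011 + 13×1.008 + 1×126.904 + 1×15.999 = 300.14 g/mol.

300.14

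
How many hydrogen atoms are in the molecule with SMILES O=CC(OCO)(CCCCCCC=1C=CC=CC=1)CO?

24

Hydrogens are implicit in SMILES; fill each atom to its normal valence:
  8 × C: 2 H each → 16
  5 × C (aromatic): 1 H each → 5
  2 × O: 1 H each → 2
  2 × O: no H
  1 × C: 1 H
  1 × C: no H
  1 × C (aromatic): no H
  Total hydrogens = 24.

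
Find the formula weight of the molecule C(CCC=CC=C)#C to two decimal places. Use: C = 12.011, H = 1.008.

106.17

Molecular formula: C8H10.
M = 8×12.011 + 10×1.008 = 106.17 g/mol.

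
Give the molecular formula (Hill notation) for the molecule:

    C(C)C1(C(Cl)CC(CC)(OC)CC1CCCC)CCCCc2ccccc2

C25H41ClO

Heavy atoms from the SMILES: 25 C, 1 Cl, 1 O.
Implicit hydrogens by atom environment:
  11 × C: 2 H each → 22
  5 × C (aromatic): 1 H each → 5
  4 × C: 3 H each → 12
  2 × C: 1 H each → 2
  2 × C: no H
  1 × C (aromatic): no H
  1 × Cl: no H
  1 × O: no H
  Total hydrogens = 41.
Molecular formula: C25H41ClO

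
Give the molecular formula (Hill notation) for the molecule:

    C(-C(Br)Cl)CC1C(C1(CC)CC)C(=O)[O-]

Heavy atoms from the SMILES: 1 Br, 11 C, 1 Cl, 2 O.
Implicit hydrogens by atom environment:
  4 × C: 2 H each → 8
  3 × C: 1 H each → 3
  2 × C: 3 H each → 6
  2 × C: no H
  1 × Br: no H
  1 × Cl: no H
  1 × O: no H
  1 × O (charge -1): no H
  Total hydrogens = 17.
Net charge -1.
Molecular formula: C11H17BrClO2-

C11H17BrClO2-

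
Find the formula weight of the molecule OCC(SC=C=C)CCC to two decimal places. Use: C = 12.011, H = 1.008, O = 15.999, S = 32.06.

158.26

Molecular formula: C8H14OS.
M = 8×12.011 + 14×1.008 + 1×15.999 + 1×32.06 = 158.26 g/mol.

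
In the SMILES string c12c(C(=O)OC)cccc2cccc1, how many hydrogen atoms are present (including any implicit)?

10

Hydrogens are implicit in SMILES; fill each atom to its normal valence:
  7 × C (aromatic): 1 H each → 7
  3 × C (aromatic): no H
  2 × O: no H
  1 × C: 3 H
  1 × C: no H
  Total hydrogens = 10.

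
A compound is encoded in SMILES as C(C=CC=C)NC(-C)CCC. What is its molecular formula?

Heavy atoms from the SMILES: 10 C, 1 N.
Implicit hydrogens by atom environment:
  4 × C: 2 H each → 8
  4 × C: 1 H each → 4
  2 × C: 3 H each → 6
  1 × N: 1 H
  Total hydrogens = 19.
Molecular formula: C10H19N

C10H19N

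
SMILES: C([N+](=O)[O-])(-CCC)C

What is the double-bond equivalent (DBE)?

1

Molecular formula from the SMILES: C5H11NO2.
DoU = (2C + 2 + N − H − X)/2 = (2·5 + 2 + 1 − 11 − 0)/2 = 2/2 = 1.
(Structurally: 0 ring(s) + 1 π bond(s) = 1.)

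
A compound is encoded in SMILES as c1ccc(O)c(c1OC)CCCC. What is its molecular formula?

Heavy atoms from the SMILES: 11 C, 2 O.
Implicit hydrogens by atom environment:
  3 × C: 2 H each → 6
  3 × C (aromatic): 1 H each → 3
  3 × C (aromatic): no H
  2 × C: 3 H each → 6
  1 × O: 1 H
  1 × O: no H
  Total hydrogens = 16.
Molecular formula: C11H16O2

C11H16O2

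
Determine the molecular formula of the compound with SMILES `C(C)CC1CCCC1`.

C8H16

Heavy atoms from the SMILES: 8 C.
Implicit hydrogens by atom environment:
  6 × C: 2 H each → 12
  1 × C: 3 H
  1 × C: 1 H
  Total hydrogens = 16.
Molecular formula: C8H16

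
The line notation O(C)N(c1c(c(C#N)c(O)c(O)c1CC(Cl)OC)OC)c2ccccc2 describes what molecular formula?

Heavy atoms from the SMILES: 18 C, 1 Cl, 2 N, 5 O.
Implicit hydrogens by atom environment:
  7 × C (aromatic): no H
  5 × C (aromatic): 1 H each → 5
  3 × C: 3 H each → 9
  3 × O: no H
  2 × N: no H
  2 × O: 1 H each → 2
  1 × C: 2 H
  1 × C: 1 H
  1 × C: no H
  1 × Cl: no H
  Total hydrogens = 19.
Molecular formula: C18H19ClN2O5

C18H19ClN2O5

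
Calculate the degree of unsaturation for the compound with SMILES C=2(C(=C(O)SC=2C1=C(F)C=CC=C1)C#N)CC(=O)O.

Molecular formula from the SMILES: C13H8FNO3S.
DoU = (2C + 2 + N − H − X)/2 = (2·13 + 2 + 1 − 8 − 1)/2 = 20/2 = 10.
(Structurally: 2 ring(s) + 8 π bond(s) = 10.)

10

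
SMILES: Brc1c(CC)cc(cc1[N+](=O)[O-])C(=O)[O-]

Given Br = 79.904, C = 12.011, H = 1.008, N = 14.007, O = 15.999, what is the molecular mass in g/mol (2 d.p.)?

273.06

Molecular formula: C9H7BrNO4-.
M = 1×79.904 + 9×12.011 + 7×1.008 + 1×14.007 + 4×15.999 = 273.06 g/mol.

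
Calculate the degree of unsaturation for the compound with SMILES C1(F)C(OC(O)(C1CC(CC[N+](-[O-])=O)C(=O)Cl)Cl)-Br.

3

Molecular formula from the SMILES: C9H11BrCl2FNO5.
DoU = (2C + 2 + N − H − X)/2 = (2·9 + 2 + 1 − 11 − 4)/2 = 6/2 = 3.
(Structurally: 1 ring(s) + 2 π bond(s) = 3.)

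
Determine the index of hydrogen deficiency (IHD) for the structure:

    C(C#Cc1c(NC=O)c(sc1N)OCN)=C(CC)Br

7

Molecular formula from the SMILES: C12H14BrN3O2S.
DoU = (2C + 2 + N − H − X)/2 = (2·12 + 2 + 3 − 14 − 1)/2 = 14/2 = 7.
(Structurally: 1 ring(s) + 6 π bond(s) = 7.)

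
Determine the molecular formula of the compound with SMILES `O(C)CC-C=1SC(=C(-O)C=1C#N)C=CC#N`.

C11H10N2O2S

Heavy atoms from the SMILES: 11 C, 2 N, 2 O, 1 S.
Implicit hydrogens by atom environment:
  4 × C (aromatic): no H
  2 × C: 2 H each → 4
  2 × C: 1 H each → 2
  2 × C: no H
  2 × N: no H
  1 × C: 3 H
  1 × O: 1 H
  1 × O: no H
  1 × S (aromatic): no H
  Total hydrogens = 10.
Molecular formula: C11H10N2O2S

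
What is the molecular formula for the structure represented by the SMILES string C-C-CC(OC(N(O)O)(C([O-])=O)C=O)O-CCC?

Heavy atoms from the SMILES: 10 C, 1 N, 7 O.
Implicit hydrogens by atom environment:
  4 × C: 2 H each → 8
  4 × O: no H
  2 × C: 3 H each → 6
  2 × C: 1 H each → 2
  2 × C: no H
  2 × O: 1 H each → 2
  1 × N: no H
  1 × O (charge -1): no H
  Total hydrogens = 18.
Net charge -1.
Molecular formula: C10H18NO7-

C10H18NO7-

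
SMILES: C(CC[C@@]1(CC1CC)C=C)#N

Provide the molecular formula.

Heavy atoms from the SMILES: 10 C, 1 N.
Implicit hydrogens by atom environment:
  5 × C: 2 H each → 10
  2 × C: 1 H each → 2
  2 × C: no H
  1 × C: 3 H
  1 × N: no H
  Total hydrogens = 15.
Molecular formula: C10H15N

C10H15N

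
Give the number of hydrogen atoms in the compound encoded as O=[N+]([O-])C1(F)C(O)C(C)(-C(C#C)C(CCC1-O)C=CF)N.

18

Hydrogens are implicit in SMILES; fill each atom to its normal valence:
  7 × C: 1 H each → 7
  3 × C: no H
  2 × C: 2 H each → 4
  2 × F: no H
  2 × O: 1 H each → 2
  1 × C: 3 H
  1 × N: 2 H
  1 × N (charge +1): no H
  1 × O: no H
  1 × O (charge -1): no H
  Total hydrogens = 18.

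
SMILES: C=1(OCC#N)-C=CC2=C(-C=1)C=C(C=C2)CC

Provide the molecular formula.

C14H13NO

Heavy atoms from the SMILES: 14 C, 1 N, 1 O.
Implicit hydrogens by atom environment:
  6 × C (aromatic): 1 H each → 6
  4 × C (aromatic): no H
  2 × C: 2 H each → 4
  1 × C: 3 H
  1 × C: no H
  1 × N: no H
  1 × O: no H
  Total hydrogens = 13.
Molecular formula: C14H13NO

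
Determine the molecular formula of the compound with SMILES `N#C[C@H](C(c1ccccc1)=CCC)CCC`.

C15H19N

Heavy atoms from the SMILES: 15 C, 1 N.
Implicit hydrogens by atom environment:
  5 × C (aromatic): 1 H each → 5
  3 × C: 2 H each → 6
  2 × C: 3 H each → 6
  2 × C: 1 H each → 2
  2 × C: no H
  1 × C (aromatic): no H
  1 × N: no H
  Total hydrogens = 19.
Molecular formula: C15H19N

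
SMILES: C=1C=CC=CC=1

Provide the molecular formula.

Heavy atoms from the SMILES: 6 C.
Implicit hydrogens by atom environment:
  6 × C (aromatic): 1 H each → 6
  Total hydrogens = 6.
Molecular formula: C6H6

C6H6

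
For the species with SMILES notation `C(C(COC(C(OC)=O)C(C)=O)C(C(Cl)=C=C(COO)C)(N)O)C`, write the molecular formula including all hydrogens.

Heavy atoms from the SMILES: 15 C, 1 Cl, 1 N, 7 O.
Implicit hydrogens by atom environment:
  6 × C: no H
  5 × O: no H
  4 × C: 3 H each → 12
  3 × C: 2 H each → 6
  2 × C: 1 H each → 2
  2 × O: 1 H each → 2
  1 × Cl: no H
  1 × N: 2 H
  Total hydrogens = 24.
Molecular formula: C15H24ClNO7

C15H24ClNO7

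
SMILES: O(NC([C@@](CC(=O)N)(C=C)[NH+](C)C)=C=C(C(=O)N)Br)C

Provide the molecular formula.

C12H20BrN4O3+

Heavy atoms from the SMILES: 1 Br, 12 C, 4 N, 3 O.
Implicit hydrogens by atom environment:
  6 × C: no H
  3 × C: 3 H each → 9
  3 × O: no H
  2 × C: 2 H each → 4
  2 × N: 2 H each → 4
  1 × Br: no H
  1 × C: 1 H
  1 × N (charge +1): 1 H
  1 × N: 1 H
  Total hydrogens = 20.
Net charge +1.
Molecular formula: C12H20BrN4O3+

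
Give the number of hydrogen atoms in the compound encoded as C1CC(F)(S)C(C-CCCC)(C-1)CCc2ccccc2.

27

Hydrogens are implicit in SMILES; fill each atom to its normal valence:
  9 × C: 2 H each → 18
  5 × C (aromatic): 1 H each → 5
  2 × C: no H
  1 × C: 3 H
  1 × C (aromatic): no H
  1 × F: no H
  1 × S: 1 H
  Total hydrogens = 27.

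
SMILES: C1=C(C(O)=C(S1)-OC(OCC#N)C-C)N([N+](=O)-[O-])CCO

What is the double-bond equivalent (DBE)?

6

Molecular formula from the SMILES: C11H15N3O6S.
DoU = (2C + 2 + N − H − X)/2 = (2·11 + 2 + 3 − 15 − 0)/2 = 12/2 = 6.
(Structurally: 1 ring(s) + 5 π bond(s) = 6.)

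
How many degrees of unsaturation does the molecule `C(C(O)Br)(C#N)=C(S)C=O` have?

Molecular formula from the SMILES: C5H4BrNO2S.
DoU = (2C + 2 + N − H − X)/2 = (2·5 + 2 + 1 − 4 − 1)/2 = 8/2 = 4.
(Structurally: 0 ring(s) + 4 π bond(s) = 4.)

4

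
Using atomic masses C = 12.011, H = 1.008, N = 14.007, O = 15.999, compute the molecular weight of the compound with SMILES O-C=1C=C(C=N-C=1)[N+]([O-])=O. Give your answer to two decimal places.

140.10

Molecular formula: C5H4N2O3.
M = 5×12.011 + 4×1.008 + 2×14.007 + 3×15.999 = 140.10 g/mol.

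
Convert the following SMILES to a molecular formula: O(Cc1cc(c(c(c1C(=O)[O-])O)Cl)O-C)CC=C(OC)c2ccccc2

Heavy atoms from the SMILES: 19 C, 1 Cl, 6 O.
Implicit hydrogens by atom environment:
  6 × C (aromatic): 1 H each → 6
  6 × C (aromatic): no H
  4 × O: no H
  2 × C: 3 H each → 6
  2 × C: 2 H each → 4
  2 × C: no H
  1 × C: 1 H
  1 × Cl: no H
  1 × O: 1 H
  1 × O (charge -1): no H
  Total hydrogens = 18.
Net charge -1.
Molecular formula: C19H18ClO6-

C19H18ClO6-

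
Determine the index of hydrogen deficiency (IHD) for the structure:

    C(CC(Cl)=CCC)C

Molecular formula from the SMILES: C7H13Cl.
DoU = (2C + 2 + N − H − X)/2 = (2·7 + 2 + 0 − 13 − 1)/2 = 2/2 = 1.
(Structurally: 0 ring(s) + 1 π bond(s) = 1.)

1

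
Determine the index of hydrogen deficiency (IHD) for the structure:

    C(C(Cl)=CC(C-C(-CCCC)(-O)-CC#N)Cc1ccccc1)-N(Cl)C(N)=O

8

Molecular formula from the SMILES: C20H27Cl2N3O2.
DoU = (2C + 2 + N − H − X)/2 = (2·20 + 2 + 3 − 27 − 2)/2 = 16/2 = 8.
(Structurally: 1 ring(s) + 7 π bond(s) = 8.)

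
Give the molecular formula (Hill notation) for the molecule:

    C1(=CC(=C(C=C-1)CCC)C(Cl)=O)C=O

C11H11ClO2

Heavy atoms from the SMILES: 11 C, 1 Cl, 2 O.
Implicit hydrogens by atom environment:
  3 × C (aromatic): 1 H each → 3
  3 × C (aromatic): no H
  2 × C: 2 H each → 4
  2 × O: no H
  1 × C: 3 H
  1 × C: 1 H
  1 × C: no H
  1 × Cl: no H
  Total hydrogens = 11.
Molecular formula: C11H11ClO2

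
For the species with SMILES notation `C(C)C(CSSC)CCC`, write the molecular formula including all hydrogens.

Heavy atoms from the SMILES: 8 C, 2 S.
Implicit hydrogens by atom environment:
  4 × C: 2 H each → 8
  3 × C: 3 H each → 9
  2 × S: no H
  1 × C: 1 H
  Total hydrogens = 18.
Molecular formula: C8H18S2

C8H18S2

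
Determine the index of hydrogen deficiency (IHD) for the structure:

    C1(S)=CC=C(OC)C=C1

4

Molecular formula from the SMILES: C7H8OS.
DoU = (2C + 2 + N − H − X)/2 = (2·7 + 2 + 0 − 8 − 0)/2 = 8/2 = 4.
(Structurally: 1 ring(s) + 3 π bond(s) = 4.)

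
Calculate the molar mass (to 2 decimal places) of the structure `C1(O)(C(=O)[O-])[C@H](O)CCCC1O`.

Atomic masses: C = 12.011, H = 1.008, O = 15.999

175.16

Molecular formula: C7H11O5-.
M = 7×12.011 + 11×1.008 + 5×15.999 = 175.16 g/mol.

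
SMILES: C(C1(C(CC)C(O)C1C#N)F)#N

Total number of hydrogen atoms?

Hydrogens are implicit in SMILES; fill each atom to its normal valence:
  3 × C: 1 H each → 3
  3 × C: no H
  2 × N: no H
  1 × C: 3 H
  1 × C: 2 H
  1 × F: no H
  1 × O: 1 H
  Total hydrogens = 9.

9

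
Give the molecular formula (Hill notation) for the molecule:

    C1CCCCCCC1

C8H16

Heavy atoms from the SMILES: 8 C.
Implicit hydrogens by atom environment:
  8 × C: 2 H each → 16
  Total hydrogens = 16.
Molecular formula: C8H16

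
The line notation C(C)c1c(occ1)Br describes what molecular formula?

C6H7BrO

Heavy atoms from the SMILES: 1 Br, 6 C, 1 O.
Implicit hydrogens by atom environment:
  2 × C (aromatic): 1 H each → 2
  2 × C (aromatic): no H
  1 × Br: no H
  1 × C: 3 H
  1 × C: 2 H
  1 × O (aromatic): no H
  Total hydrogens = 7.
Molecular formula: C6H7BrO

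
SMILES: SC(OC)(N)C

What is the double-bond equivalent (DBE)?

0

Molecular formula from the SMILES: C3H9NOS.
DoU = (2C + 2 + N − H − X)/2 = (2·3 + 2 + 1 − 9 − 0)/2 = 0/2 = 0.
(Structurally: 0 ring(s) + 0 π bond(s) = 0.)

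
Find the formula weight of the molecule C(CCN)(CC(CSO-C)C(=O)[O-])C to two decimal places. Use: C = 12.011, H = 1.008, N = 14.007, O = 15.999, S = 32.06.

Molecular formula: C9H18NO3S-.
M = 9×12.011 + 18×1.008 + 1×14.007 + 3×15.999 + 1×32.06 = 220.31 g/mol.

220.31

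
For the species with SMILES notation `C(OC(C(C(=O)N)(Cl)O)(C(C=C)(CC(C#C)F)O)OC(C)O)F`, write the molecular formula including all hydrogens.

C13H18ClF2NO6

Heavy atoms from the SMILES: 13 C, 1 Cl, 2 F, 1 N, 6 O.
Implicit hydrogens by atom environment:
  5 × C: no H
  4 × C: 1 H each → 4
  3 × C: 2 H each → 6
  3 × O: 1 H each → 3
  3 × O: no H
  2 × F: no H
  1 × C: 3 H
  1 × Cl: no H
  1 × N: 2 H
  Total hydrogens = 18.
Molecular formula: C13H18ClF2NO6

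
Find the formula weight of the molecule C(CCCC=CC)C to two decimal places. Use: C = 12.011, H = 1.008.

Molecular formula: C8H16.
M = 8×12.011 + 16×1.008 = 112.22 g/mol.

112.22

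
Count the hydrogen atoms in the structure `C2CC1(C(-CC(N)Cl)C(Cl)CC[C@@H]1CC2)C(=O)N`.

Hydrogens are implicit in SMILES; fill each atom to its normal valence:
  7 × C: 2 H each → 14
  4 × C: 1 H each → 4
  2 × C: no H
  2 × Cl: no H
  2 × N: 2 H each → 4
  1 × O: no H
  Total hydrogens = 22.

22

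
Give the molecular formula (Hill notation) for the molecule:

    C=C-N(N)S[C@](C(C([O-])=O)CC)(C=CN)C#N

C10H15N4O2S-

Heavy atoms from the SMILES: 10 C, 4 N, 2 O, 1 S.
Implicit hydrogens by atom environment:
  4 × C: 1 H each → 4
  3 × C: no H
  2 × C: 2 H each → 4
  2 × N: 2 H each → 4
  2 × N: no H
  1 × C: 3 H
  1 × O: no H
  1 × O (charge -1): no H
  1 × S: no H
  Total hydrogens = 15.
Net charge -1.
Molecular formula: C10H15N4O2S-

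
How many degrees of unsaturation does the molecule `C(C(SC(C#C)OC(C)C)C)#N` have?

Molecular formula from the SMILES: C9H13NOS.
DoU = (2C + 2 + N − H − X)/2 = (2·9 + 2 + 1 − 13 − 0)/2 = 8/2 = 4.
(Structurally: 0 ring(s) + 4 π bond(s) = 4.)

4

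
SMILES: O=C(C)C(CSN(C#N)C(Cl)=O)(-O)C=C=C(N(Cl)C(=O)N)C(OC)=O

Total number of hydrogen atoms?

12

Hydrogens are implicit in SMILES; fill each atom to its normal valence:
  8 × C: no H
  5 × O: no H
  3 × N: no H
  2 × C: 3 H each → 6
  2 × Cl: no H
  1 × C: 2 H
  1 × C: 1 H
  1 × N: 2 H
  1 × O: 1 H
  1 × S: no H
  Total hydrogens = 12.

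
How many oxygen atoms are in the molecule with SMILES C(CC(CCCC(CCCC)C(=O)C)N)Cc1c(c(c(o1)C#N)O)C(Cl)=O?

4

The symbol for oxygen appears 4 times in the SMILES.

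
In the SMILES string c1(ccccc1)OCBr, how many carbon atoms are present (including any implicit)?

The symbol for carbon appears 7 times in the SMILES. Lowercase c denotes aromatic carbon and counts toward C.

7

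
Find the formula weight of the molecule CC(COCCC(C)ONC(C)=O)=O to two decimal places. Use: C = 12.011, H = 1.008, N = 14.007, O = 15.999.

203.24

Molecular formula: C9H17NO4.
M = 9×12.011 + 17×1.008 + 1×14.007 + 4×15.999 = 203.24 g/mol.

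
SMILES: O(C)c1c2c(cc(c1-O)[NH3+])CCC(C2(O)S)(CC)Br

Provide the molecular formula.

Heavy atoms from the SMILES: 1 Br, 13 C, 1 N, 3 O, 1 S.
Implicit hydrogens by atom environment:
  5 × C (aromatic): no H
  3 × C: 2 H each → 6
  2 × C: 3 H each → 6
  2 × C: no H
  2 × O: 1 H each → 2
  1 × Br: no H
  1 × C (aromatic): 1 H
  1 × N (charge +1): 3 H
  1 × O: no H
  1 × S: 1 H
  Total hydrogens = 19.
Net charge +1.
Molecular formula: C13H19BrNO3S+

C13H19BrNO3S+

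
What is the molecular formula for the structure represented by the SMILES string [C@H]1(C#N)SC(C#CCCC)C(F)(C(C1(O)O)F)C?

C12H15F2NO2S

Heavy atoms from the SMILES: 12 C, 2 F, 1 N, 2 O, 1 S.
Implicit hydrogens by atom environment:
  5 × C: no H
  3 × C: 1 H each → 3
  2 × C: 3 H each → 6
  2 × C: 2 H each → 4
  2 × F: no H
  2 × O: 1 H each → 2
  1 × N: no H
  1 × S: no H
  Total hydrogens = 15.
Molecular formula: C12H15F2NO2S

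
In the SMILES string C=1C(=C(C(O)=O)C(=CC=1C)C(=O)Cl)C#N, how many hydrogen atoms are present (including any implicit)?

Hydrogens are implicit in SMILES; fill each atom to its normal valence:
  4 × C (aromatic): no H
  3 × C: no H
  2 × C (aromatic): 1 H each → 2
  2 × O: no H
  1 × C: 3 H
  1 × Cl: no H
  1 × N: no H
  1 × O: 1 H
  Total hydrogens = 6.

6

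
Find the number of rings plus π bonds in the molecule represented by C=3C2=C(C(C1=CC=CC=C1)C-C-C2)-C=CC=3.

9

Molecular formula from the SMILES: C16H16.
DoU = (2C + 2 + N − H − X)/2 = (2·16 + 2 + 0 − 16 − 0)/2 = 18/2 = 9.
(Structurally: 3 ring(s) + 6 π bond(s) = 9.)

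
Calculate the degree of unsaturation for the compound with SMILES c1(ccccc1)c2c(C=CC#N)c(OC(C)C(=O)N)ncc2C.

12

Molecular formula from the SMILES: C18H17N3O2.
DoU = (2C + 2 + N − H − X)/2 = (2·18 + 2 + 3 − 17 − 0)/2 = 24/2 = 12.
(Structurally: 2 ring(s) + 10 π bond(s) = 12.)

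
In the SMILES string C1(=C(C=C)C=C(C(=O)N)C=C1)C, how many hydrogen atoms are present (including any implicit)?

11

Hydrogens are implicit in SMILES; fill each atom to its normal valence:
  3 × C (aromatic): 1 H each → 3
  3 × C (aromatic): no H
  1 × C: 3 H
  1 × C: 2 H
  1 × C: 1 H
  1 × C: no H
  1 × N: 2 H
  1 × O: no H
  Total hydrogens = 11.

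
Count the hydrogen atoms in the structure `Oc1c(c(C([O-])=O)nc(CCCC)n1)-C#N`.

Hydrogens are implicit in SMILES; fill each atom to its normal valence:
  4 × C (aromatic): no H
  3 × C: 2 H each → 6
  2 × C: no H
  2 × N (aromatic): no H
  1 × C: 3 H
  1 × N: no H
  1 × O: 1 H
  1 × O: no H
  1 × O (charge -1): no H
  Total hydrogens = 10.

10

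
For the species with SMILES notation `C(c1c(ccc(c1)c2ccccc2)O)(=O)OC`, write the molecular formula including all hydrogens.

Heavy atoms from the SMILES: 14 C, 3 O.
Implicit hydrogens by atom environment:
  8 × C (aromatic): 1 H each → 8
  4 × C (aromatic): no H
  2 × O: no H
  1 × C: 3 H
  1 × C: no H
  1 × O: 1 H
  Total hydrogens = 12.
Molecular formula: C14H12O3

C14H12O3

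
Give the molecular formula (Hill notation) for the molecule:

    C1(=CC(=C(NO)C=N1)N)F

C5H6FN3O

Heavy atoms from the SMILES: 5 C, 1 F, 3 N, 1 O.
Implicit hydrogens by atom environment:
  3 × C (aromatic): no H
  2 × C (aromatic): 1 H each → 2
  1 × F: no H
  1 × N: 2 H
  1 × N: 1 H
  1 × N (aromatic): no H
  1 × O: 1 H
  Total hydrogens = 6.
Molecular formula: C5H6FN3O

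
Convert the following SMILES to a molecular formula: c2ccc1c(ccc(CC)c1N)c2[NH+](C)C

Heavy atoms from the SMILES: 14 C, 2 N.
Implicit hydrogens by atom environment:
  5 × C (aromatic): 1 H each → 5
  5 × C (aromatic): no H
  3 × C: 3 H each → 9
  1 × C: 2 H
  1 × N: 2 H
  1 × N (charge +1): 1 H
  Total hydrogens = 19.
Net charge +1.
Molecular formula: C14H19N2+

C14H19N2+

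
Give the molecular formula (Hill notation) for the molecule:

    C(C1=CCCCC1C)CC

C10H18

Heavy atoms from the SMILES: 10 C.
Implicit hydrogens by atom environment:
  5 × C: 2 H each → 10
  2 × C: 3 H each → 6
  2 × C: 1 H each → 2
  1 × C: no H
  Total hydrogens = 18.
Molecular formula: C10H18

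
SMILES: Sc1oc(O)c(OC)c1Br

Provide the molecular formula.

Heavy atoms from the SMILES: 1 Br, 5 C, 3 O, 1 S.
Implicit hydrogens by atom environment:
  4 × C (aromatic): no H
  1 × Br: no H
  1 × C: 3 H
  1 × O: 1 H
  1 × O (aromatic): no H
  1 × O: no H
  1 × S: 1 H
  Total hydrogens = 5.
Molecular formula: C5H5BrO3S

C5H5BrO3S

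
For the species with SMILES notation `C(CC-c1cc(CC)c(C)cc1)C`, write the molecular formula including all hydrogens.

Heavy atoms from the SMILES: 13 C.
Implicit hydrogens by atom environment:
  4 × C: 2 H each → 8
  3 × C: 3 H each → 9
  3 × C (aromatic): 1 H each → 3
  3 × C (aromatic): no H
  Total hydrogens = 20.
Molecular formula: C13H20

C13H20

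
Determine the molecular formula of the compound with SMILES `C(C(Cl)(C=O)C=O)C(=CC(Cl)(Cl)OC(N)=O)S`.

Heavy atoms from the SMILES: 8 C, 3 Cl, 1 N, 4 O, 1 S.
Implicit hydrogens by atom environment:
  4 × C: no H
  4 × O: no H
  3 × C: 1 H each → 3
  3 × Cl: no H
  1 × C: 2 H
  1 × N: 2 H
  1 × S: 1 H
  Total hydrogens = 8.
Molecular formula: C8H8Cl3NO4S

C8H8Cl3NO4S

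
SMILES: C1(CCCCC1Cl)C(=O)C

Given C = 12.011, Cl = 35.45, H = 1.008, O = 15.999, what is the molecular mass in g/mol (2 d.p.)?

160.64

Molecular formula: C8H13ClO.
M = 8×12.011 + 1×35.45 + 13×1.008 + 1×15.999 = 160.64 g/mol.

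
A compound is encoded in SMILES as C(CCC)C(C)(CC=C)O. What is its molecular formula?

C9H18O

Heavy atoms from the SMILES: 9 C, 1 O.
Implicit hydrogens by atom environment:
  5 × C: 2 H each → 10
  2 × C: 3 H each → 6
  1 × C: 1 H
  1 × C: no H
  1 × O: 1 H
  Total hydrogens = 18.
Molecular formula: C9H18O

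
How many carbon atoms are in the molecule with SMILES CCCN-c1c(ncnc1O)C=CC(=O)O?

10

The symbol for carbon appears 10 times in the SMILES. Lowercase c denotes aromatic carbon and counts toward C.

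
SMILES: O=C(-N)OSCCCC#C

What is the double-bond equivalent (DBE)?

3

Molecular formula from the SMILES: C6H9NO2S.
DoU = (2C + 2 + N − H − X)/2 = (2·6 + 2 + 1 − 9 − 0)/2 = 6/2 = 3.
(Structurally: 0 ring(s) + 3 π bond(s) = 3.)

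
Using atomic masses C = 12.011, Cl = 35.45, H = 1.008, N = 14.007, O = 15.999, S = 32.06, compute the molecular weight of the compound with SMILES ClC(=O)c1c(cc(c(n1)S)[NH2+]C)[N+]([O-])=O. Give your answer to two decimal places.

Molecular formula: C7H7ClN3O3S+.
M = 7×12.011 + 1×35.45 + 7×1.008 + 3×14.007 + 3×15.999 + 1×32.06 = 248.66 g/mol.

248.66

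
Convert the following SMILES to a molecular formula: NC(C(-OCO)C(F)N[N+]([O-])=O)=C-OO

Heavy atoms from the SMILES: 5 C, 1 F, 3 N, 6 O.
Implicit hydrogens by atom environment:
  3 × C: 1 H each → 3
  3 × O: no H
  2 × O: 1 H each → 2
  1 × C: 2 H
  1 × C: no H
  1 × F: no H
  1 × N: 2 H
  1 × N: 1 H
  1 × N (charge +1): no H
  1 × O (charge -1): no H
  Total hydrogens = 10.
Molecular formula: C5H10FN3O6

C5H10FN3O6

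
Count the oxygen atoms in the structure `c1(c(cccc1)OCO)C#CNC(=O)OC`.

The symbol for oxygen appears 4 times in the SMILES.

4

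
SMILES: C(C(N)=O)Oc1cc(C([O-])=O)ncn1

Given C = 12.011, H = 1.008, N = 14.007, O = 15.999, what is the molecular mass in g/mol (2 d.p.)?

Molecular formula: C7H6N3O4-.
M = 7×12.011 + 6×1.008 + 3×14.007 + 4×15.999 = 196.14 g/mol.

196.14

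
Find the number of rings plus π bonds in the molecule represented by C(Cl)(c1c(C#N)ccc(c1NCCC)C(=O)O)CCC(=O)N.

Molecular formula from the SMILES: C15H18ClN3O3.
DoU = (2C + 2 + N − H − X)/2 = (2·15 + 2 + 3 − 18 − 1)/2 = 16/2 = 8.
(Structurally: 1 ring(s) + 7 π bond(s) = 8.)

8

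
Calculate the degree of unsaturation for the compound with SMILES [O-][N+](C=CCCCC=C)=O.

Molecular formula from the SMILES: C7H11NO2.
DoU = (2C + 2 + N − H − X)/2 = (2·7 + 2 + 1 − 11 − 0)/2 = 6/2 = 3.
(Structurally: 0 ring(s) + 3 π bond(s) = 3.)

3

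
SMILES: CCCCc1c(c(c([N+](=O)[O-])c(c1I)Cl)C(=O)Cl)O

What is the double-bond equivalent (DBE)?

Molecular formula from the SMILES: C11H10Cl2INO4.
DoU = (2C + 2 + N − H − X)/2 = (2·11 + 2 + 1 − 10 − 3)/2 = 12/2 = 6.
(Structurally: 1 ring(s) + 5 π bond(s) = 6.)

6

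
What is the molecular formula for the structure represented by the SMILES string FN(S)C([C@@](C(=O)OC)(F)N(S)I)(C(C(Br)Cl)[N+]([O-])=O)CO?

C7H10BrClF2IN3O5S2

Heavy atoms from the SMILES: 1 Br, 7 C, 1 Cl, 2 F, 1 I, 3 N, 5 O, 2 S.
Implicit hydrogens by atom environment:
  3 × C: no H
  3 × O: no H
  2 × C: 1 H each → 2
  2 × F: no H
  2 × N: no H
  2 × S: 1 H each → 2
  1 × Br: no H
  1 × C: 3 H
  1 × C: 2 H
  1 × Cl: no H
  1 × I: no H
  1 × N (charge +1): no H
  1 × O: 1 H
  1 × O (charge -1): no H
  Total hydrogens = 10.
Molecular formula: C7H10BrClF2IN3O5S2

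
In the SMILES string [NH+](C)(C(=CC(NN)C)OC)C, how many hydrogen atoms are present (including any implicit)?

18

Hydrogens are implicit in SMILES; fill each atom to its normal valence:
  4 × C: 3 H each → 12
  2 × C: 1 H each → 2
  1 × C: no H
  1 × N: 2 H
  1 × N (charge +1): 1 H
  1 × N: 1 H
  1 × O: no H
  Total hydrogens = 18.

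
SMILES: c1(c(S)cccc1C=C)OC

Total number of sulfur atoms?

1

The symbol for sulfur appears 1 time in the SMILES.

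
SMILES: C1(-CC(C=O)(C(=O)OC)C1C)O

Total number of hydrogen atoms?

12

Hydrogens are implicit in SMILES; fill each atom to its normal valence:
  3 × C: 1 H each → 3
  3 × O: no H
  2 × C: 3 H each → 6
  2 × C: no H
  1 × C: 2 H
  1 × O: 1 H
  Total hydrogens = 12.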